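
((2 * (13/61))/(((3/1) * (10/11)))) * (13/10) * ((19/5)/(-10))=-35321/457500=-0.08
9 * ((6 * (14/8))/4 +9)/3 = 279/8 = 34.88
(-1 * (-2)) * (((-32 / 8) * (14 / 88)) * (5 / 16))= -35 / 88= -0.40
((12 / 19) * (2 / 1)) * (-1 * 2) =-48 / 19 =-2.53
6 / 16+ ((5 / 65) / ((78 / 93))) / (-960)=121649 / 324480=0.37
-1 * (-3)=3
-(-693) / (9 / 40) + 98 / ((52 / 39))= 6307 / 2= 3153.50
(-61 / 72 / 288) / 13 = -61 / 269568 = -0.00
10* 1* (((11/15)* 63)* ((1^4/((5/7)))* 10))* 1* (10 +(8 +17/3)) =153076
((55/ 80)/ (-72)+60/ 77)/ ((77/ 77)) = 0.77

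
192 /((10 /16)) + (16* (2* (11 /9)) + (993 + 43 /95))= 1145498 /855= 1339.76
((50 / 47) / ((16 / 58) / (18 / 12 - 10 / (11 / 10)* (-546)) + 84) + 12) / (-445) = -75117071373 / 2782654622030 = -0.03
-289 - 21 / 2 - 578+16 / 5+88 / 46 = -200649 / 230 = -872.39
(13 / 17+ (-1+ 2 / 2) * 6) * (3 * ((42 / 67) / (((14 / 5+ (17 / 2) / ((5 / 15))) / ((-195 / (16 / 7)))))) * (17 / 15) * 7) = -2608515 / 75844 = -34.39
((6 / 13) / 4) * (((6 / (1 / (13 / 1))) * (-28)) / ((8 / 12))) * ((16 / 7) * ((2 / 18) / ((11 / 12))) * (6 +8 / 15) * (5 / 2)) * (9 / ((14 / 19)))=-229824 / 11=-20893.09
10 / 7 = 1.43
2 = 2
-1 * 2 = -2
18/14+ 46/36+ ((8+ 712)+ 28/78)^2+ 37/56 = 44199553441/85176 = 518920.28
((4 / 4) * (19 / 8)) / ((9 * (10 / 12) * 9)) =19 / 540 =0.04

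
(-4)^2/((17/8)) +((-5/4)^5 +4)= 147579/17408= 8.48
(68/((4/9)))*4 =612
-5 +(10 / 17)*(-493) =-295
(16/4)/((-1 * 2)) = -2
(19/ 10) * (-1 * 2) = -19/ 5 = -3.80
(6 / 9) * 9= 6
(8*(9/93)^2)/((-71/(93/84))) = -18/15407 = -0.00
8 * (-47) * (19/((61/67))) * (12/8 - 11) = 4547156/61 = 74543.54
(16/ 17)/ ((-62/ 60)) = -480/ 527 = -0.91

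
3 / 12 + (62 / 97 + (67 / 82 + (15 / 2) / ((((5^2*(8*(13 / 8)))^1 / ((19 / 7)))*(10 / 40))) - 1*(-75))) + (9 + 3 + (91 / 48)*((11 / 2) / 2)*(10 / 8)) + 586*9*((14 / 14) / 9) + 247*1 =1290321179059 / 1389722880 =928.47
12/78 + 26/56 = 225/364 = 0.62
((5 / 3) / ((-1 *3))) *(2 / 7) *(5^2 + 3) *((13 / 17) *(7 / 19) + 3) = -42400 / 2907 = -14.59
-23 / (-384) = 23 / 384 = 0.06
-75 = -75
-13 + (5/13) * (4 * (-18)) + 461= 5464/13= 420.31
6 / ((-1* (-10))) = 0.60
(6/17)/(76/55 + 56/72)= 2970/18173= 0.16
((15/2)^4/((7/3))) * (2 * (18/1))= 1366875/28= 48816.96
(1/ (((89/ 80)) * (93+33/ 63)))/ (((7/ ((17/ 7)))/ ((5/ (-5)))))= -1020/ 305893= -0.00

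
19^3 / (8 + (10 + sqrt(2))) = 61731 / 161-6859 * sqrt(2) / 322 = 353.30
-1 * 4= -4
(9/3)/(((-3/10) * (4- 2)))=-5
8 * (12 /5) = 96 /5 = 19.20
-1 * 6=-6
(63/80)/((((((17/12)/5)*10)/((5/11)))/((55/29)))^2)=0.07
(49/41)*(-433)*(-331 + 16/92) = 161440153/943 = 171198.47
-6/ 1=-6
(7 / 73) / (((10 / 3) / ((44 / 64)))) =231 / 11680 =0.02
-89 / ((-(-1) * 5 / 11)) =-979 / 5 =-195.80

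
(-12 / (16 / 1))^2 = 9 / 16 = 0.56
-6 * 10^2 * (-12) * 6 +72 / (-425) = 18359928 / 425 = 43199.83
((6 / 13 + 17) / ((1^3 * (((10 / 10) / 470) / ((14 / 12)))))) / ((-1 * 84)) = -53345 / 468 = -113.99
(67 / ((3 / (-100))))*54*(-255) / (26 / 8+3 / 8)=246024000 / 29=8483586.21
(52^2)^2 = 7311616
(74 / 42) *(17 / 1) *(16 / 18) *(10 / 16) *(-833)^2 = 311754415 / 27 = 11546459.81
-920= -920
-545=-545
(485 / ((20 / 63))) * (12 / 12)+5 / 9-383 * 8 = -55285 / 36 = -1535.69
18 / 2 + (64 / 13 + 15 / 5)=16.92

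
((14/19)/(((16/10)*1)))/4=35/304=0.12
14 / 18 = 7 / 9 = 0.78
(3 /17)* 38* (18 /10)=1026 /85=12.07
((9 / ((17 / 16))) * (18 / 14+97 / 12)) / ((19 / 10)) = 94440 / 2261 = 41.77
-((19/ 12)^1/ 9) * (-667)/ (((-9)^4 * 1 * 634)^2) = 12673/ 1868711880917808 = 0.00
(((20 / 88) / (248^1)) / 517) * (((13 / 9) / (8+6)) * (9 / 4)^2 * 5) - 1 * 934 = -590146447507 / 631848448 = -934.00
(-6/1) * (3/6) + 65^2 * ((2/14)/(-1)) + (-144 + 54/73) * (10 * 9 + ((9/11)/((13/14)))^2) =-142229604058/10449439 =-13611.22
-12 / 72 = -0.17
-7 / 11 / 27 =-7 / 297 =-0.02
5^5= 3125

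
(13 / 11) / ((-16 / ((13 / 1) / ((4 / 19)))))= -3211 / 704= -4.56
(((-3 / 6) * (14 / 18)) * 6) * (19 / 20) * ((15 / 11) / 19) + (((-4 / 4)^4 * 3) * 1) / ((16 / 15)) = 467 / 176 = 2.65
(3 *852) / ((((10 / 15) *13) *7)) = 3834 / 91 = 42.13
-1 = -1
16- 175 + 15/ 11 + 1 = -1723/ 11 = -156.64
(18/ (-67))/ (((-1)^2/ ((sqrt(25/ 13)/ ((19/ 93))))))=-8370 * sqrt(13)/ 16549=-1.82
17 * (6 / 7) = 102 / 7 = 14.57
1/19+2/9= 47/171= 0.27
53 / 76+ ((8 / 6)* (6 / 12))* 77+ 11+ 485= 124951 / 228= 548.03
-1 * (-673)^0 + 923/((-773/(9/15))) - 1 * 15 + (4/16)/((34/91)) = -8435109/525640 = -16.05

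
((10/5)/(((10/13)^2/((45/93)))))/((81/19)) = 3211/8370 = 0.38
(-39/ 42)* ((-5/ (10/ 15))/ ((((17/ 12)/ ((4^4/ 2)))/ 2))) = 149760/ 119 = 1258.49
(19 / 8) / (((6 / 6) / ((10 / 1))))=95 / 4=23.75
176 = 176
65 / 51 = 1.27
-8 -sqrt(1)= -9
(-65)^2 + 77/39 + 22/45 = 2473066/585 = 4227.46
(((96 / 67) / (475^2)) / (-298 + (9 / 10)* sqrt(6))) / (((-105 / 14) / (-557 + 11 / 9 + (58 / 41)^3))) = -0.00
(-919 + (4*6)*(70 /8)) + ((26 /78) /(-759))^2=-3675972860 /5184729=-709.00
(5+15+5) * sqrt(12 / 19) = 50 * sqrt(57) / 19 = 19.87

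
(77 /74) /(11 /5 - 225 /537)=68915 /117956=0.58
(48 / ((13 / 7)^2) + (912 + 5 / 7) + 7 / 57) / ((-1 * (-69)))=2717042 / 202293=13.43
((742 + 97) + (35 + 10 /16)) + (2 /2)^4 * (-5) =6957 /8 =869.62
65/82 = 0.79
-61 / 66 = -0.92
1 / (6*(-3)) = -0.06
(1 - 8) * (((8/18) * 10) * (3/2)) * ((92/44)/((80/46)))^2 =-1958887/29040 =-67.45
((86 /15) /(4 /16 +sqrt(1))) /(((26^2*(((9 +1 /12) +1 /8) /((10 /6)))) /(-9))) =-2064 /186745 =-0.01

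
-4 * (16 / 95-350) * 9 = 1196424 / 95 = 12593.94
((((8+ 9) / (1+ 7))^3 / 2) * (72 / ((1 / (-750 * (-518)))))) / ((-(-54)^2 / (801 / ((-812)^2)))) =-55.91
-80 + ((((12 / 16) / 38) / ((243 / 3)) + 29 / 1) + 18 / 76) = -50.76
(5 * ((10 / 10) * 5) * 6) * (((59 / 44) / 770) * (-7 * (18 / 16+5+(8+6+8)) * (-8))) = 199125 / 484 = 411.42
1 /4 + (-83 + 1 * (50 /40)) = -81.50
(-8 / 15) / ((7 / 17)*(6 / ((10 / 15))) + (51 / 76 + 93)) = -10336 / 1887165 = -0.01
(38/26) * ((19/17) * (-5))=-1805/221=-8.17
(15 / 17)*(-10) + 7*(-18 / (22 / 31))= -34851 / 187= -186.37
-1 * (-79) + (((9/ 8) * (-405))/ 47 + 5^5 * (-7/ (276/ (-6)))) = 4711857/ 8648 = 544.85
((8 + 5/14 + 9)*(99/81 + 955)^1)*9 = 1045629/7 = 149375.57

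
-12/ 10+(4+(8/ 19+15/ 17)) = 4.10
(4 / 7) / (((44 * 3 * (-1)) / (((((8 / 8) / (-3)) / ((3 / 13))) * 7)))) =13 / 297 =0.04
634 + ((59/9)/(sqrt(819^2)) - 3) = 4651160/7371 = 631.01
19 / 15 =1.27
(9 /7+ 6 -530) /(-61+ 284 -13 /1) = -3659 /1470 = -2.49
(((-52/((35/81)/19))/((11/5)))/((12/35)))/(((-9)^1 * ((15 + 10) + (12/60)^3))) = 154375/11462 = 13.47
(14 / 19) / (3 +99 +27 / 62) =868 / 120669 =0.01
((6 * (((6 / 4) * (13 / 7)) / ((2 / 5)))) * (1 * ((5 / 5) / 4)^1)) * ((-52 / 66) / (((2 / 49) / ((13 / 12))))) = -76895 / 352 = -218.45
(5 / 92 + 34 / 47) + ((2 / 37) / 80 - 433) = -691502649 / 1599880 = -432.22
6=6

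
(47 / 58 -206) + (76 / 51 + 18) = -185.70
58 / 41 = 1.41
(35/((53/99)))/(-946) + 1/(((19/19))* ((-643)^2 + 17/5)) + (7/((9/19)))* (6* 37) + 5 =23219104874438/7066935147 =3285.60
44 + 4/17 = 752/17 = 44.24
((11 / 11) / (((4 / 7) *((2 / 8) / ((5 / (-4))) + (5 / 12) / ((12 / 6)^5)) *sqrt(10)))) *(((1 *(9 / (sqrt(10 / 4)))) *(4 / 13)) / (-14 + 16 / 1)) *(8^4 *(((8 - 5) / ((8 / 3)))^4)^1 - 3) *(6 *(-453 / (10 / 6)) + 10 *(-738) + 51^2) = 2542305128832 / 23335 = 108948152.08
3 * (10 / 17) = 30 / 17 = 1.76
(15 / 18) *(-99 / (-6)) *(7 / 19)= 385 / 76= 5.07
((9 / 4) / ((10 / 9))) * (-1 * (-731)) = 1480.28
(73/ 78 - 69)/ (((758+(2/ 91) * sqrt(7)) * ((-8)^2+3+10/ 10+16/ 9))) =-183102101/ 142285794208+5309 * sqrt(7)/ 142285794208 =-0.00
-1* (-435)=435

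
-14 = -14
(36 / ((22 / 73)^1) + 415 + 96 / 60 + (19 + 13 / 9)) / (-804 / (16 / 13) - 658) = -1101868 / 2596275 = -0.42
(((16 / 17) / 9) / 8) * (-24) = -16 / 51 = -0.31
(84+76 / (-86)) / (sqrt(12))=1787*sqrt(3) / 129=23.99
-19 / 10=-1.90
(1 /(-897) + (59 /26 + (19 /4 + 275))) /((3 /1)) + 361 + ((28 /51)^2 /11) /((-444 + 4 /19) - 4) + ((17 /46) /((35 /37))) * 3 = 89390375499773 /195955022340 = 456.18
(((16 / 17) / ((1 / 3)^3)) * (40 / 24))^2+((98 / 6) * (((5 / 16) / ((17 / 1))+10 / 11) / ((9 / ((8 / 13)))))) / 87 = 116090229725 / 64718082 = 1793.78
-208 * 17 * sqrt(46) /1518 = -1768 * sqrt(46) /759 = -15.80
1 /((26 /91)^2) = 49 /4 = 12.25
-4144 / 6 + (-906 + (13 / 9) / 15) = -215537 / 135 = -1596.57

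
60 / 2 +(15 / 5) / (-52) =1557 / 52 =29.94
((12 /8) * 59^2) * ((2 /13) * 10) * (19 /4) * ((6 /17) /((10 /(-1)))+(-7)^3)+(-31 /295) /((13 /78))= -853352866791 /65195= -13089237.93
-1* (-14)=14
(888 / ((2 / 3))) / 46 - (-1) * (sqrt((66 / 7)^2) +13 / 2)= 44.89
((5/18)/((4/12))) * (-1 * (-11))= 55/6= 9.17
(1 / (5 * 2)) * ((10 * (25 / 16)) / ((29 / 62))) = 775 / 232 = 3.34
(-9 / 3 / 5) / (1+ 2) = -1 / 5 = -0.20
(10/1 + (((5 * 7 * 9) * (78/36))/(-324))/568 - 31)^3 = -17111741595401066327/1846742145564672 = -9265.91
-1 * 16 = -16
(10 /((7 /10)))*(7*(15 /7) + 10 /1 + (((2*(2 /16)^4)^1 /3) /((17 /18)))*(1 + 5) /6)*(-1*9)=-97920675 /30464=-3214.31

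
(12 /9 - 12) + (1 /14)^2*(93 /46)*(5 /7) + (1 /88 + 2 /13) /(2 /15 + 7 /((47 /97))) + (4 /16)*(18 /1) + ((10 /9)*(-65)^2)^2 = 82798440377389631221 /3757109648292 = 22037802.49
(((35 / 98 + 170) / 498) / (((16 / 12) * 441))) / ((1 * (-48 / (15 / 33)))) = -1325 / 240506112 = -0.00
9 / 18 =1 / 2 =0.50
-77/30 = -2.57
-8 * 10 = -80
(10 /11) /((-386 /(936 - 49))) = -4435 /2123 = -2.09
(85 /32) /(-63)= -85 /2016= -0.04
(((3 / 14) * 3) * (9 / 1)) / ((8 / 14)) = 81 / 8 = 10.12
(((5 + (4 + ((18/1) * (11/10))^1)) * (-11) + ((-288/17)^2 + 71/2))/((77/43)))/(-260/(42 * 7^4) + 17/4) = 10210526214/13616245115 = 0.75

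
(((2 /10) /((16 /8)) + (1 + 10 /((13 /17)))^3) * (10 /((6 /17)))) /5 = 1041880139 /65910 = 15807.62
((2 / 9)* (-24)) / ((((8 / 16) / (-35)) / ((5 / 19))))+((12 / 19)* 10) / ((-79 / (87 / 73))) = 32263880 / 328719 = 98.15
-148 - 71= -219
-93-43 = -136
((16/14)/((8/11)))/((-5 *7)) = -0.04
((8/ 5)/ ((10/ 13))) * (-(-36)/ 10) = 936/ 125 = 7.49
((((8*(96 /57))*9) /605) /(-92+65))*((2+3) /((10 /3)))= -128 /11495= -0.01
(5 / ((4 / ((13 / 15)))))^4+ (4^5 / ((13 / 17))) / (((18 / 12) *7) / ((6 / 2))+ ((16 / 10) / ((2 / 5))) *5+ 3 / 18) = 1109278667 / 19139328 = 57.96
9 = 9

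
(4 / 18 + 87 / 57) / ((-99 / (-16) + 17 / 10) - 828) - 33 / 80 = -372145187 / 897531120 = -0.41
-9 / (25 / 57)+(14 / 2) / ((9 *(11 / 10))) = -49037 / 2475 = -19.81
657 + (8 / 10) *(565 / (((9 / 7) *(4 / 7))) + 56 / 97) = 5555266 / 4365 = 1272.68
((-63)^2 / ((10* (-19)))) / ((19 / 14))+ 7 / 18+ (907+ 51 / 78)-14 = 185557804 / 211185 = 878.65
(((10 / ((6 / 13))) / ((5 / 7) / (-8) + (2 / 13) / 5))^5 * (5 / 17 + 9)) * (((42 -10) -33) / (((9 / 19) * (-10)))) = -222579103771630121152000000000 / 16300304658921447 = -13654904520438.43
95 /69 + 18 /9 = 233 /69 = 3.38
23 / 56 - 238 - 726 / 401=-5375961 / 22456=-239.40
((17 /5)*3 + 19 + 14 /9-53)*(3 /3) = -1001 /45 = -22.24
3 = 3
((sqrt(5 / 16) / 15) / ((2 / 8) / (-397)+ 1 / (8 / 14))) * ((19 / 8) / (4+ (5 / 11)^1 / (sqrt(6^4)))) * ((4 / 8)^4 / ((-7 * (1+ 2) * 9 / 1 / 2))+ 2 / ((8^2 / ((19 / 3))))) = 98986789 * sqrt(5) / 88991118720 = 0.00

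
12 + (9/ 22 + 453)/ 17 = 14463/ 374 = 38.67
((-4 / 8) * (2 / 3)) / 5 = -1 / 15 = -0.07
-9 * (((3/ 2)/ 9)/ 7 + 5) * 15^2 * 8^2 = -4557600/ 7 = -651085.71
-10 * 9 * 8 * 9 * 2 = -12960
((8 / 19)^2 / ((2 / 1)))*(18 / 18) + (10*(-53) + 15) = -185883 / 361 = -514.91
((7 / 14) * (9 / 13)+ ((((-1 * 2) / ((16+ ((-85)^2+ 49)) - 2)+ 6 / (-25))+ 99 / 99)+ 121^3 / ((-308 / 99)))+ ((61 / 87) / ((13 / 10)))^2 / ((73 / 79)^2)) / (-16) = 77352945289701090941 / 2173488523765650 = 35589.30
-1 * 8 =-8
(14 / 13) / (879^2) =14 / 10044333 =0.00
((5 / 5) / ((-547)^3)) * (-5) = 5 / 163667323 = 0.00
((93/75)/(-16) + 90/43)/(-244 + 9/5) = -34667/4165840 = -0.01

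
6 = 6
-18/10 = -9/5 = -1.80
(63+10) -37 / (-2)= 183 / 2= 91.50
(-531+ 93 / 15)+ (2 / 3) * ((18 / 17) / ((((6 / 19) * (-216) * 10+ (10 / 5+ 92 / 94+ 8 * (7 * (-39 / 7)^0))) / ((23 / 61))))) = -126179674343 / 240433635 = -524.80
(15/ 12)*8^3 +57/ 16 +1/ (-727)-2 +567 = 14057983/ 11632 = 1208.56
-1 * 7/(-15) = 7/15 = 0.47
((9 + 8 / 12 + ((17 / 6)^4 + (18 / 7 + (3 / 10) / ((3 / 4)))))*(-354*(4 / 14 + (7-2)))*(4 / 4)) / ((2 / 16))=-7632857317 / 6615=-1153871.10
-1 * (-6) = 6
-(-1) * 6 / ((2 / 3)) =9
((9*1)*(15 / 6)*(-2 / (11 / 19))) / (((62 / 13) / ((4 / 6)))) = -3705 / 341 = -10.87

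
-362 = -362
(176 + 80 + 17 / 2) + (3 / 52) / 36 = 165049 / 624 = 264.50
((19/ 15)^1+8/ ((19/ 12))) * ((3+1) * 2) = 50.55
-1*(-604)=604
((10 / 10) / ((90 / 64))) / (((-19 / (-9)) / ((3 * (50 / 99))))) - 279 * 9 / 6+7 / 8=-2092247 / 5016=-417.11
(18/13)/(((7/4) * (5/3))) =0.47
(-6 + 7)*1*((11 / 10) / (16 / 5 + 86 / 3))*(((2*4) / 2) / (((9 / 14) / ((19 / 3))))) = 2926 / 2151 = 1.36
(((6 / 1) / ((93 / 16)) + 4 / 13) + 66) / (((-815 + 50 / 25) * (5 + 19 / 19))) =-0.01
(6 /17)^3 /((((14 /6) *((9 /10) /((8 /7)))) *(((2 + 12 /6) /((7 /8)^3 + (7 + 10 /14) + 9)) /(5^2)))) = 4123125 /1586032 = 2.60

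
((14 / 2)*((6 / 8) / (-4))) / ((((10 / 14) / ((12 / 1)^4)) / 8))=-1524096 / 5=-304819.20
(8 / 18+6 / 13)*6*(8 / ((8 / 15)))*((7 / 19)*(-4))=-29680 / 247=-120.16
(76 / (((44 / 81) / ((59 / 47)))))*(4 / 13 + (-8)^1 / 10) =-2905632 / 33605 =-86.46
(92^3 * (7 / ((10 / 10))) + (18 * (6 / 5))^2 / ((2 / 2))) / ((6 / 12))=10902565.12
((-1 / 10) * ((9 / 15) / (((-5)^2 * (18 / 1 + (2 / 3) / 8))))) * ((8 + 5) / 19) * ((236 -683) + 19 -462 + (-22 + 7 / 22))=75699 / 914375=0.08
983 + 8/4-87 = 898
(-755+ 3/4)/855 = -3017/3420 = -0.88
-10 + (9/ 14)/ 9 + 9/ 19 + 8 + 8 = 1741/ 266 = 6.55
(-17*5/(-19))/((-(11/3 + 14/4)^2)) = -0.09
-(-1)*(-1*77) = -77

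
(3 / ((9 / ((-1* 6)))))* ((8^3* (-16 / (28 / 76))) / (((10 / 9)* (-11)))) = -3638.52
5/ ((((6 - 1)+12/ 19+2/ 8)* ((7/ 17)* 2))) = 3230/ 3129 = 1.03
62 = 62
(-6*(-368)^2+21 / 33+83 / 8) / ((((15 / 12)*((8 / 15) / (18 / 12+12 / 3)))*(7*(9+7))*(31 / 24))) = -643526127 / 13888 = -46336.85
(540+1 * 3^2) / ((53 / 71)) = 38979 / 53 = 735.45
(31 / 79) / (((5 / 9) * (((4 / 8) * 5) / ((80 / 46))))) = 4464 / 9085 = 0.49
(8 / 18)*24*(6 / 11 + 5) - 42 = 566 / 33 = 17.15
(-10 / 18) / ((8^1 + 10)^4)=-5 / 944784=-0.00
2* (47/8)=47/4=11.75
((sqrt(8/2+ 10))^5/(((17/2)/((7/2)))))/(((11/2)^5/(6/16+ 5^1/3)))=268912 * sqrt(14)/8213601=0.12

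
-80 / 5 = -16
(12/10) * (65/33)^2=1690/363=4.66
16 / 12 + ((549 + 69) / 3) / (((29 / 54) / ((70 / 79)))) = 2345204 / 6873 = 341.22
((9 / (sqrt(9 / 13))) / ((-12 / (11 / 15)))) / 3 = -11 * sqrt(13) / 180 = -0.22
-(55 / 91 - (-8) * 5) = -3695 / 91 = -40.60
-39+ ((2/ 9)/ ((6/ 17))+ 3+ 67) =854/ 27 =31.63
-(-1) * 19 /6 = 3.17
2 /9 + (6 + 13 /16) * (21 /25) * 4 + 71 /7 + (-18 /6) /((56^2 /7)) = 33.25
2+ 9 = 11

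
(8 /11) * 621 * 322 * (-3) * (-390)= 1871644320 /11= 170149483.64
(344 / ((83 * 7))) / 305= 344 / 177205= 0.00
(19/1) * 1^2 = 19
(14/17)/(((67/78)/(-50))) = -54600/1139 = -47.94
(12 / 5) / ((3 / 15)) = 12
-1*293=-293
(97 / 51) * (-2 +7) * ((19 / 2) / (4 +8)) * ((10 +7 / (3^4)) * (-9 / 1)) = -7528655 / 11016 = -683.43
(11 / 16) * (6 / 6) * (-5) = -55 / 16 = -3.44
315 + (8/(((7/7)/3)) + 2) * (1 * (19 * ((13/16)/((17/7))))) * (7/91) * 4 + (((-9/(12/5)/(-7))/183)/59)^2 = 63158997522913/172634931728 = 365.85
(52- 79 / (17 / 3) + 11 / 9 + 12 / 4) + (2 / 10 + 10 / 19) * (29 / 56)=34721233 / 813960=42.66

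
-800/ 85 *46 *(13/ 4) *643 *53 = -815169680/ 17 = -47951157.65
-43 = -43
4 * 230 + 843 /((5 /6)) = 9658 /5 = 1931.60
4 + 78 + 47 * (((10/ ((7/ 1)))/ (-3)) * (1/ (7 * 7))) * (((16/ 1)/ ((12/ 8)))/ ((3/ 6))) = 223054/ 3087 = 72.26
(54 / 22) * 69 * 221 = 411723 / 11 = 37429.36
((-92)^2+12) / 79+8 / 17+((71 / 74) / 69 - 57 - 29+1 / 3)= 50536365 / 2285786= 22.11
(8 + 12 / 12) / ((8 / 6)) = 27 / 4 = 6.75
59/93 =0.63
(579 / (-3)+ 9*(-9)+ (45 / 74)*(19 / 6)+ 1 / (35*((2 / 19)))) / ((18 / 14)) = -469313 / 2220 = -211.40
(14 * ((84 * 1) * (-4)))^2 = 22127616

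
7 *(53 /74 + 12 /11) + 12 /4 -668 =-531013 /814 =-652.35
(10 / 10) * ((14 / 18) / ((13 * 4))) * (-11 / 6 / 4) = -77 / 11232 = -0.01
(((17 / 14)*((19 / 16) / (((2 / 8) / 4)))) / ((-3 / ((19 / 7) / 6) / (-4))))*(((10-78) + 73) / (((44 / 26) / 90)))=1994525 / 539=3700.42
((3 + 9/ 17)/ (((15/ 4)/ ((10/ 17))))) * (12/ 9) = 640/ 867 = 0.74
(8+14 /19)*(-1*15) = -2490 /19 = -131.05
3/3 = 1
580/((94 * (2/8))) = 1160/47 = 24.68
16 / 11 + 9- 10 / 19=2075 / 209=9.93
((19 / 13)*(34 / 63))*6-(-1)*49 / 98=2857 / 546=5.23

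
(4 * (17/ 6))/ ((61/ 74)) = 2516/ 183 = 13.75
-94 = -94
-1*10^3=-1000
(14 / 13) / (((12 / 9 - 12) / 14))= -147 / 104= -1.41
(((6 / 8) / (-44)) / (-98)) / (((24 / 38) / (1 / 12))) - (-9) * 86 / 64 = 10012483 / 827904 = 12.09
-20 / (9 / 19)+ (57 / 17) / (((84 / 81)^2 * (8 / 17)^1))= -2009383 / 56448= -35.60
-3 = -3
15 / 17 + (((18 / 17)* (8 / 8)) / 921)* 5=4635 / 5219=0.89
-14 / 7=-2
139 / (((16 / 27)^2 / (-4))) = -1583.30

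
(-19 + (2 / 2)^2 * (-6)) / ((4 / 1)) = -6.25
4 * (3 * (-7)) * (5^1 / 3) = -140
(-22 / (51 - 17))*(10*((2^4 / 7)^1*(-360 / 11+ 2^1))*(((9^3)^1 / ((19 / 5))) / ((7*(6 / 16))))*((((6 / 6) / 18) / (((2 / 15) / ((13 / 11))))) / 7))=2847312000 / 1218679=2336.39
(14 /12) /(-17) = -7 /102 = -0.07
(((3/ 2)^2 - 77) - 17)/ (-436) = 367/ 1744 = 0.21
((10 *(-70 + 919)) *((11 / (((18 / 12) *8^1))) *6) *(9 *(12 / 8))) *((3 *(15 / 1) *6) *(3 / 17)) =510609825 / 17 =30035872.06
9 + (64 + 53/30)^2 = 4334.25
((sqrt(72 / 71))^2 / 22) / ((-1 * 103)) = -36 / 80443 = -0.00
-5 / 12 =-0.42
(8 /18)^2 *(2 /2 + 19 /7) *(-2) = -832 /567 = -1.47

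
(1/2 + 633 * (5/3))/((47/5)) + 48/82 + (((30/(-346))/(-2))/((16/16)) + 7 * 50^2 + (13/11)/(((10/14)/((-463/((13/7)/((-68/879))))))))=284378510382016/16116820995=17644.83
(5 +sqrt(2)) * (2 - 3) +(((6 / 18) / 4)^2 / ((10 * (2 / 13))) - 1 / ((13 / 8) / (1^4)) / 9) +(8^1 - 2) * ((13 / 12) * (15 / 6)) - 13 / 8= 119323 / 12480 - sqrt(2)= 8.15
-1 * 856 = -856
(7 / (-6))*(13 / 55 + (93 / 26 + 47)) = -169547 / 2860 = -59.28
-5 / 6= -0.83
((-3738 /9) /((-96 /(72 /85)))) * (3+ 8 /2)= 4361 /170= 25.65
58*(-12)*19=-13224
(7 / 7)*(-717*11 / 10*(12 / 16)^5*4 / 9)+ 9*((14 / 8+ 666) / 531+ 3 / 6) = -10174871 / 151040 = -67.37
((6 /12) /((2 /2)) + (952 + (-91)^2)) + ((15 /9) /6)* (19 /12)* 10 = 997693 /108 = 9237.90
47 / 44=1.07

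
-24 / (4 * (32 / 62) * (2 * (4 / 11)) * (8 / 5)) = -5115 / 512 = -9.99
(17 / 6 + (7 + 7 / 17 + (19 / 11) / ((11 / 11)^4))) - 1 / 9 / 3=120523 / 10098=11.94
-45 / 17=-2.65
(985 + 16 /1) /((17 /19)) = 19019 /17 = 1118.76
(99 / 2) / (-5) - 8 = -179 / 10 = -17.90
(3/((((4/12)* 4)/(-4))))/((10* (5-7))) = 9/20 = 0.45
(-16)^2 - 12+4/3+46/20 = 7429/30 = 247.63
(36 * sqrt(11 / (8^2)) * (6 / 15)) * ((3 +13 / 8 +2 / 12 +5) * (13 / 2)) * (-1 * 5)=-9165 * sqrt(11) / 16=-1899.80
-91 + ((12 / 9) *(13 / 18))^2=-65663 / 729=-90.07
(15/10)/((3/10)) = 5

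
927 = 927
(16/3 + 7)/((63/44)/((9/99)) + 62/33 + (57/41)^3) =112203388/184824643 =0.61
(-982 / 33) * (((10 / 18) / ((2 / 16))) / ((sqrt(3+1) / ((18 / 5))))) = -7856 / 33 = -238.06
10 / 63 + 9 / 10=667 / 630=1.06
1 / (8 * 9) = 1 / 72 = 0.01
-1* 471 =-471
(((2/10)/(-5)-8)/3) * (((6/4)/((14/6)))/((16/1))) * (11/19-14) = 30753/21280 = 1.45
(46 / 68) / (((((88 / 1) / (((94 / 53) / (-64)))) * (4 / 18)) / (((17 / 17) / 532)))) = -0.00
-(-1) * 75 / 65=15 / 13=1.15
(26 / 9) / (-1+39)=13 / 171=0.08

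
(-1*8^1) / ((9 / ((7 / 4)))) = -14 / 9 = -1.56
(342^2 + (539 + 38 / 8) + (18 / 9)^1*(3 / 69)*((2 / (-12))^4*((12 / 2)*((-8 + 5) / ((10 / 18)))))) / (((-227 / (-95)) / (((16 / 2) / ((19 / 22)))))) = 2378356816 / 5221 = 455536.64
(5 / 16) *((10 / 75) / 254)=1 / 6096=0.00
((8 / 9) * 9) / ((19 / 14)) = 112 / 19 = 5.89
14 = 14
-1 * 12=-12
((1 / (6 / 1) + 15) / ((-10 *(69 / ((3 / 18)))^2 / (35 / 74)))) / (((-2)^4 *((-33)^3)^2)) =-637 / 3144975524561198592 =-0.00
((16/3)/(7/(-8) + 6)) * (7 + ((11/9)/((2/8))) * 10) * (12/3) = 257536/1107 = 232.64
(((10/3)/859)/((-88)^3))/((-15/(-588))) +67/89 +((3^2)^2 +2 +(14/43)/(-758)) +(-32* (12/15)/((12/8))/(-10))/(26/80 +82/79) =582850441810950151313/6856697600683487040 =85.00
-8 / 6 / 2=-2 / 3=-0.67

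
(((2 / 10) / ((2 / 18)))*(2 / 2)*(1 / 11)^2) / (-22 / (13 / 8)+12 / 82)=-4797 / 4318490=-0.00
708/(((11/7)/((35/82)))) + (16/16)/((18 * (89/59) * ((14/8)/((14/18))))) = 625289788/3251259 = 192.32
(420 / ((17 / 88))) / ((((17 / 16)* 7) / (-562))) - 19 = -47483251 / 289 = -164301.91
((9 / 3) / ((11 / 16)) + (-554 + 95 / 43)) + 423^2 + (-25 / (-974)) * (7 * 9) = 178383.19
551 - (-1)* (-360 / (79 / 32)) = 32009 / 79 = 405.18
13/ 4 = 3.25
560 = 560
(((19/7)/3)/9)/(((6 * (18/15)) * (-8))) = -95/54432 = -0.00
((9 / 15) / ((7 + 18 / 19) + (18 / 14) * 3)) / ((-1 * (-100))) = 399 / 785000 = 0.00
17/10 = 1.70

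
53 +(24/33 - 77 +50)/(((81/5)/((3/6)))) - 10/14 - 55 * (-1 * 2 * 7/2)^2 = -2643.53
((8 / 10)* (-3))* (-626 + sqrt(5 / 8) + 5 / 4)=7497 / 5- 3* sqrt(10) / 5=1497.50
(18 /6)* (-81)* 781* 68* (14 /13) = -180673416 /13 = -13897955.08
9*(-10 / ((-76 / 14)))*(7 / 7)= 315 / 19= 16.58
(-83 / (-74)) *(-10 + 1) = -747 / 74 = -10.09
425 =425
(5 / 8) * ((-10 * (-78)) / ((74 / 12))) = 2925 / 37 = 79.05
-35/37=-0.95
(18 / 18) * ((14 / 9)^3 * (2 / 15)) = 5488 / 10935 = 0.50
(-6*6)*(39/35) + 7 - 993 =-1026.11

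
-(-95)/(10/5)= 95/2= 47.50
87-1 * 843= -756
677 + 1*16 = 693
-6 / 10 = -3 / 5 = -0.60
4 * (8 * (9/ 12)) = 24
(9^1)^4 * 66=433026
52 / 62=26 / 31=0.84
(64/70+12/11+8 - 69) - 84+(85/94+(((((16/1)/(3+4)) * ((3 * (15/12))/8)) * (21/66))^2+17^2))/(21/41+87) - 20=-1824636029603/11426775360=-159.68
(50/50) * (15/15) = 1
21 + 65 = 86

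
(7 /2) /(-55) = -7 /110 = -0.06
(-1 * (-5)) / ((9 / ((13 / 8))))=65 / 72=0.90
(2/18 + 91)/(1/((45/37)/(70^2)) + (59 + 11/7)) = 1435/64409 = 0.02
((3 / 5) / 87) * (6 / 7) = 6 / 1015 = 0.01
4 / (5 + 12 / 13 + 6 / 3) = 52 / 103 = 0.50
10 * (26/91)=20/7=2.86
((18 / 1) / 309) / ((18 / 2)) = 2 / 309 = 0.01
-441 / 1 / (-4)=441 / 4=110.25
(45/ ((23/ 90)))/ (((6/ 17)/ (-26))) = -298350/ 23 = -12971.74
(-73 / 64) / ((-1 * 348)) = 73 / 22272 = 0.00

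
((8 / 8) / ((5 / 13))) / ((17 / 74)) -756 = -63298 / 85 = -744.68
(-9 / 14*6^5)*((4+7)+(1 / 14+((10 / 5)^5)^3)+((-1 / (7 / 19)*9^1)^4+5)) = -32673802272408 / 16807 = -1944059158.23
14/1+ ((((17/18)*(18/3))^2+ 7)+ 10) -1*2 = 550/9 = 61.11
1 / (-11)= -1 / 11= -0.09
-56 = -56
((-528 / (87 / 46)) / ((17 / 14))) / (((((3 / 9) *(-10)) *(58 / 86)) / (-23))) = -168145824 / 71485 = -2352.18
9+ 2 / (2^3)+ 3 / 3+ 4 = 57 / 4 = 14.25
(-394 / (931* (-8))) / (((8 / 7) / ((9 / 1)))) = 1773 / 4256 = 0.42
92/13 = 7.08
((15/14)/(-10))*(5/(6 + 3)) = -5/84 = -0.06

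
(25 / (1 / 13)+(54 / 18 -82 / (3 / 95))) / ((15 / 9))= -6806 / 5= -1361.20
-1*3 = -3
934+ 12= 946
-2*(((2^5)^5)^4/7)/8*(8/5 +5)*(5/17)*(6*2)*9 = -1129476684803352396733562555990016/119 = -9491400712633213417929097000000.00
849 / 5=169.80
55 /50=11 /10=1.10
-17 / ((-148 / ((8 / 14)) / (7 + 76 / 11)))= 2601 / 2849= 0.91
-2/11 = -0.18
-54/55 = -0.98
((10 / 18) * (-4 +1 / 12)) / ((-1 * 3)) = 235 / 324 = 0.73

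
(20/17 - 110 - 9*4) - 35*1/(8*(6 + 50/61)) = -8229831/56576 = -145.47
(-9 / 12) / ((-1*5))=3 / 20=0.15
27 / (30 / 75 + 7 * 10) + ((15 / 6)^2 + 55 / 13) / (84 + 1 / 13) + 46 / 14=10217533 / 2693152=3.79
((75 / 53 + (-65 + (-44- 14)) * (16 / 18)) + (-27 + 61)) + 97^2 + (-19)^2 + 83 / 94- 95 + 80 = 144706645 / 14946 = 9681.96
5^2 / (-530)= -5 / 106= -0.05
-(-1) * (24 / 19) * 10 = 12.63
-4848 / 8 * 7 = -4242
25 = 25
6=6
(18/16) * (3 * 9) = 243/8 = 30.38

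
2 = 2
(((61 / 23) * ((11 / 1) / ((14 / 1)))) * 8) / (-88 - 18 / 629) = -844118 / 4457285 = -0.19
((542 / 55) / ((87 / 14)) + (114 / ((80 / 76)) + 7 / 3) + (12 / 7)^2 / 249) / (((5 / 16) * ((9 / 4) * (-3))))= -46593718816 / 875726775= -53.21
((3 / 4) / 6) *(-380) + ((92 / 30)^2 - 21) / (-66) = -351383 / 7425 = -47.32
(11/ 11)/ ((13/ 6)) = 0.46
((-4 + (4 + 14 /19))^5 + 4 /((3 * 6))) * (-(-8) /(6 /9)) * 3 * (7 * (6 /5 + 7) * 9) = 8172.31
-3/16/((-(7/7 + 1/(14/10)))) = 7/64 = 0.11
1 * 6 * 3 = 18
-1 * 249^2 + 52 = -61949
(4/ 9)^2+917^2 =68112025/ 81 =840889.20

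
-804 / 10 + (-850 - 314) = -1244.40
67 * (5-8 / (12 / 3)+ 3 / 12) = 871 / 4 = 217.75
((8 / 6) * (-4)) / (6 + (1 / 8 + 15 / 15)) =-128 / 171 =-0.75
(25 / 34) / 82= 25 / 2788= 0.01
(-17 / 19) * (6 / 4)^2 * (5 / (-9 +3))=255 / 152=1.68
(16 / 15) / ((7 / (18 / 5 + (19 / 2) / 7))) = 2776 / 3675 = 0.76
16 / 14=8 / 7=1.14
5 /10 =1 /2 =0.50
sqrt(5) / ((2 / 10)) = 5 *sqrt(5) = 11.18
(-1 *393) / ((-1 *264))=131 / 88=1.49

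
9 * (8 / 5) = 72 / 5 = 14.40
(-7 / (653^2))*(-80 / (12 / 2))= 280 / 1279227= 0.00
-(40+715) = -755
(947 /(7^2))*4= 3788 /49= 77.31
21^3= 9261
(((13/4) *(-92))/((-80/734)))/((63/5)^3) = 2743325/2000376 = 1.37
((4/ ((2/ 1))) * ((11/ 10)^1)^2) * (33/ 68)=3993/ 3400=1.17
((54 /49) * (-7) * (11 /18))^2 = 1089 /49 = 22.22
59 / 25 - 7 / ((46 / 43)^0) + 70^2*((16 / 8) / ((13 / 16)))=3918492 / 325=12056.90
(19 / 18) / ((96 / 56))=133 / 216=0.62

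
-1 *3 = -3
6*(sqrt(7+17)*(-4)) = -48*sqrt(6) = -117.58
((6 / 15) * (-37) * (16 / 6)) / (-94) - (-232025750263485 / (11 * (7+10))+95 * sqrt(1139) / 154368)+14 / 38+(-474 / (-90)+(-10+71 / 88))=1240779413170.56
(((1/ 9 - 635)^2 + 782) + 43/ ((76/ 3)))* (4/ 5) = 2486208937/ 7695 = 323094.08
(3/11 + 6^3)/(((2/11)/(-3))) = -7137/2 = -3568.50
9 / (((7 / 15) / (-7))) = -135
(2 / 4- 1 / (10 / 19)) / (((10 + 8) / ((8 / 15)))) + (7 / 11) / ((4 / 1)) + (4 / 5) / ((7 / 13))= 333331 / 207900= 1.60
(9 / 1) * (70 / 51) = 210 / 17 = 12.35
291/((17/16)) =4656/17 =273.88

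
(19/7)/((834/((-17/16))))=-323/93408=-0.00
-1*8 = -8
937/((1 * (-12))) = -937/12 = -78.08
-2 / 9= -0.22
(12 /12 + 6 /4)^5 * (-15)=-46875 /32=-1464.84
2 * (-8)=-16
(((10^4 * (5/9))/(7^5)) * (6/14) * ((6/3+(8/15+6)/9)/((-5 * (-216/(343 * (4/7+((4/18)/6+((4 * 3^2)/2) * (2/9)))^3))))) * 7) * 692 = 42067663063504000/723486239847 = 58145.77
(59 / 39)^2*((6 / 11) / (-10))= -3481 / 27885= -0.12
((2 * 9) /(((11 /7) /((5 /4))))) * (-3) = -945 /22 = -42.95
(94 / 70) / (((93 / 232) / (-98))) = -152656 / 465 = -328.29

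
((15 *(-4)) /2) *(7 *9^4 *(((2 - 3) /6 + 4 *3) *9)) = -146736765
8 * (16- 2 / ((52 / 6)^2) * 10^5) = -3578368 / 169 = -21173.78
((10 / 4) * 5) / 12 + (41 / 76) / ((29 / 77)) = 32717 / 13224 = 2.47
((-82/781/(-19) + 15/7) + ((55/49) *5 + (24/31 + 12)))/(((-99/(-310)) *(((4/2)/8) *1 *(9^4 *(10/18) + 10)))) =411434608/5846699551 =0.07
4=4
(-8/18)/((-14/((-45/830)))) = -1/581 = -0.00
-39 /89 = -0.44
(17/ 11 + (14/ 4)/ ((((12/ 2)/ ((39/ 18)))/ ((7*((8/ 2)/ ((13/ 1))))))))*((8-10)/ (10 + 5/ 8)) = -1352/ 1683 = -0.80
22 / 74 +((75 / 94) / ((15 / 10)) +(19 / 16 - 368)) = -10183119 / 27824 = -365.98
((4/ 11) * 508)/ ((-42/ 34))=-34544/ 231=-149.54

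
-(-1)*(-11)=-11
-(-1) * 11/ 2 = 11/ 2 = 5.50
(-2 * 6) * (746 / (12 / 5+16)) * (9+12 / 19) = -2047770 / 437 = -4685.97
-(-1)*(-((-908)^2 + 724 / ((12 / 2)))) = -2473754 / 3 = -824584.67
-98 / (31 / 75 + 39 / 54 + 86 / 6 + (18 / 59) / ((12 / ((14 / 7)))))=-2601900 / 412049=-6.31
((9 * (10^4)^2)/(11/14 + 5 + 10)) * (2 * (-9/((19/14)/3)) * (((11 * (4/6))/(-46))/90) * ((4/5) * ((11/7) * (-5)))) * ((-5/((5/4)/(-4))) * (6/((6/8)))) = -312238080000000/96577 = -3233048034.21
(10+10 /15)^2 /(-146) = -512 /657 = -0.78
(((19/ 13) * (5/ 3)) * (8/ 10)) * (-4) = -304/ 39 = -7.79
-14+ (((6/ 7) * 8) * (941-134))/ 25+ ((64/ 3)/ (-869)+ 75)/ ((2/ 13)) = 633868979/ 912450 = 694.69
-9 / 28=-0.32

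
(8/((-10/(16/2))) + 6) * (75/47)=-30/47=-0.64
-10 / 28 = -5 / 14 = -0.36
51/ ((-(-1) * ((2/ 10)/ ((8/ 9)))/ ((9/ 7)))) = 2040/ 7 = 291.43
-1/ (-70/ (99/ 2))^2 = -9801/ 19600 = -0.50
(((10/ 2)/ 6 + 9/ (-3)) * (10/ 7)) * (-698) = 45370/ 21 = 2160.48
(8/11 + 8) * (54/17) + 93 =22575/187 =120.72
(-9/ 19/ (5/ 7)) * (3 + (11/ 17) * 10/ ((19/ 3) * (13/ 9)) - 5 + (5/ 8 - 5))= 11994507/ 3191240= 3.76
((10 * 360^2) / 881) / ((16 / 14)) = 1134000 / 881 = 1287.17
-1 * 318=-318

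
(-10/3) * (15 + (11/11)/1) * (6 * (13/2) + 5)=-7040/3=-2346.67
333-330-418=-415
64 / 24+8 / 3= 16 / 3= 5.33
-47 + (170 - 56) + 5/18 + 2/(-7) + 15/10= 4315/63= 68.49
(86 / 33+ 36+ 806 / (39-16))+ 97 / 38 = 76.20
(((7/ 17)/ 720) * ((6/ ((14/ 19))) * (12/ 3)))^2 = 361/ 1040400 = 0.00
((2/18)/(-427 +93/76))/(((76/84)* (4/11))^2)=-5929/2459284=-0.00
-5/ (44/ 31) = -155/ 44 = -3.52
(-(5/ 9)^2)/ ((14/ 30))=-125/ 189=-0.66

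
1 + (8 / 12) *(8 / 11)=49 / 33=1.48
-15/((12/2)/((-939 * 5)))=23475/2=11737.50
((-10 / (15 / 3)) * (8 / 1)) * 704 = -11264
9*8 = 72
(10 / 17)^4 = 10000 / 83521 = 0.12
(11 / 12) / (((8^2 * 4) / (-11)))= -121 / 3072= -0.04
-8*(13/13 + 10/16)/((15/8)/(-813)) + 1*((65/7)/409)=80691117/14315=5636.82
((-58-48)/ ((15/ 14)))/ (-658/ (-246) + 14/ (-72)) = -104304/ 2615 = -39.89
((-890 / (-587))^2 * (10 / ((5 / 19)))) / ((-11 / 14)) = -421397200 / 3790259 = -111.18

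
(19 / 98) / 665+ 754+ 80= 2860621 / 3430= 834.00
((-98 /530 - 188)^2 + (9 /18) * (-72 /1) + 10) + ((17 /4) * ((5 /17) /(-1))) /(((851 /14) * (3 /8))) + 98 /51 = 35389.43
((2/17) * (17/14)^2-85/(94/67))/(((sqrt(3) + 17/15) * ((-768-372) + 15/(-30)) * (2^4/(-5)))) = 22173525/2027713198-19564875 * sqrt(3)/2027713198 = -0.01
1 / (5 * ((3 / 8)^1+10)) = 8 / 415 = 0.02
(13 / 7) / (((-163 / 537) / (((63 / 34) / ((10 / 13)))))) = -816777 / 55420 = -14.74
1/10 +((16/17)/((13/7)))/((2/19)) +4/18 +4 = 181729/19890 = 9.14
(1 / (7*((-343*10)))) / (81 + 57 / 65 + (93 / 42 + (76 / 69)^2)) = -61893 / 126766681909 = -0.00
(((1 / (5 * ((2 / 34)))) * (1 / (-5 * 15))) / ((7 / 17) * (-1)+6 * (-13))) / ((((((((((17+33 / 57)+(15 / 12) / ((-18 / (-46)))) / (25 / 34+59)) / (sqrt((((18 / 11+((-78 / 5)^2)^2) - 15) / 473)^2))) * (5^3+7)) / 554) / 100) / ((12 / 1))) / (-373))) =-42722206857957268944 / 109276934284375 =-390953.56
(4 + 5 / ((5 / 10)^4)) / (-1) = -84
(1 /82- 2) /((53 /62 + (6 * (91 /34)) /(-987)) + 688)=-4037347 /1399071085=-0.00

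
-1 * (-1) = 1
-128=-128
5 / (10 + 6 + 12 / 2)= 5 / 22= 0.23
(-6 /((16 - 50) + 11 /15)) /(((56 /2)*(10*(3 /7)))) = 0.00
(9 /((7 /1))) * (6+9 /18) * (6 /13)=27 /7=3.86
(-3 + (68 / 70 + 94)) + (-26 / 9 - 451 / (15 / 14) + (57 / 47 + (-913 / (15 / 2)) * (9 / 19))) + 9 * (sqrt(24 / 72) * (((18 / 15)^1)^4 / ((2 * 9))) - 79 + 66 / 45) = -305514833 / 281295 + 216 * sqrt(3) / 625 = -1085.50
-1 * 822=-822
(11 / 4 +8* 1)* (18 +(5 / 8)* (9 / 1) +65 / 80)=16813 / 64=262.70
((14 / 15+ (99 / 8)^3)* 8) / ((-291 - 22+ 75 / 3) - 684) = -14561653 / 933120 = -15.61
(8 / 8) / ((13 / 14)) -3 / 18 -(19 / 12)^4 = -1448797 / 269568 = -5.37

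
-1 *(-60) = 60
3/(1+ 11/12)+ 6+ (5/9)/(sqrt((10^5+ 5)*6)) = sqrt(66670)/360018+ 174/23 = 7.57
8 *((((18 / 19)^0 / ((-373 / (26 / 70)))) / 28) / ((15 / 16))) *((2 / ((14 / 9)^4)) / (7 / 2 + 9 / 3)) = -17496 / 1097076925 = -0.00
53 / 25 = 2.12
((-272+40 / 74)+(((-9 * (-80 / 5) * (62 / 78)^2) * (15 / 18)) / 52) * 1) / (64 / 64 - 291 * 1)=32922217 / 35360715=0.93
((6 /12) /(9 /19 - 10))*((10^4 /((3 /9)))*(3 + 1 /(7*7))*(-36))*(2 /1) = 342424.17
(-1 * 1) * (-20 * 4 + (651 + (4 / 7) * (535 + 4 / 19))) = -116619 / 133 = -876.83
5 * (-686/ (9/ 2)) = -6860/ 9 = -762.22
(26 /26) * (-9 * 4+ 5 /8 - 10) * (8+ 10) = -3267 /4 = -816.75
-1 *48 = -48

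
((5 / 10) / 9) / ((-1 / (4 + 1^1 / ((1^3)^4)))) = -5 / 18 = -0.28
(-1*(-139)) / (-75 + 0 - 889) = -0.14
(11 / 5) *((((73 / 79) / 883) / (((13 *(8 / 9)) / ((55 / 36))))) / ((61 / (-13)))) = -8833 / 136165664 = -0.00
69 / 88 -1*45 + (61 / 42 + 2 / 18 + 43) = 0.35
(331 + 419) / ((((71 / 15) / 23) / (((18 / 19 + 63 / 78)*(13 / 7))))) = 112168125 / 9443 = 11878.44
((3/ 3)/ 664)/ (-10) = -1/ 6640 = -0.00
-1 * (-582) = 582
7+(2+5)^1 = 14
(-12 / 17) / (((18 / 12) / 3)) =-24 / 17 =-1.41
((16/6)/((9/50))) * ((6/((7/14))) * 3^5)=43200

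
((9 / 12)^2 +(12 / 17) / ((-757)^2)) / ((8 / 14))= 613736823 / 623477312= 0.98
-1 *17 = -17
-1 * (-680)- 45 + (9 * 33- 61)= 871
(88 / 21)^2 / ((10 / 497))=274912 / 315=872.74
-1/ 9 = -0.11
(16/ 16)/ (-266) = -1/ 266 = -0.00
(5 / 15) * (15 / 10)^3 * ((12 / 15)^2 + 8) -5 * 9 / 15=168 / 25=6.72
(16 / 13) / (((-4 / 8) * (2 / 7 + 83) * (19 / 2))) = -448 / 144001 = -0.00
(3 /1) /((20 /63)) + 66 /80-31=-20.72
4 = 4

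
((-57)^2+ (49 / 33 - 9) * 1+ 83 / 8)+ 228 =918683 / 264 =3479.86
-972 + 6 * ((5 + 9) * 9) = -216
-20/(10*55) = -2/55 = -0.04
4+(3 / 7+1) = 38 / 7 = 5.43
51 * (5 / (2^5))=7.97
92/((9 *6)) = 46/27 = 1.70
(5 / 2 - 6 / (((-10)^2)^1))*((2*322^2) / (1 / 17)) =215040616 / 25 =8601624.64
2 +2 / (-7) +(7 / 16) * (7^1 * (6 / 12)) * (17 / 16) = 11975 / 3584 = 3.34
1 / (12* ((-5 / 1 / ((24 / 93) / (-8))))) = 1 / 1860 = 0.00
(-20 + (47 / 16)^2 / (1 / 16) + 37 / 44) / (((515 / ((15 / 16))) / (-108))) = -1695087 / 72512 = -23.38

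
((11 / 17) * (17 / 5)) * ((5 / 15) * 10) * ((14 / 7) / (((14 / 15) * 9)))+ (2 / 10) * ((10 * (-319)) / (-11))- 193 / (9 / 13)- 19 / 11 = -152986 / 693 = -220.76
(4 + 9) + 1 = 14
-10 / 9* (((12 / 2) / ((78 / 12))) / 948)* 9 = -10 / 1027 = -0.01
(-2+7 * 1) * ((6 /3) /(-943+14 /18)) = -9 /848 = -0.01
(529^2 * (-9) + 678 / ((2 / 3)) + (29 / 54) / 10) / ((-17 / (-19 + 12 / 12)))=-1359478051 / 510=-2665643.24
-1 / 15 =-0.07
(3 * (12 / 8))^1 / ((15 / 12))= 18 / 5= 3.60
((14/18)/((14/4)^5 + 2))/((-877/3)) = -0.00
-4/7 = -0.57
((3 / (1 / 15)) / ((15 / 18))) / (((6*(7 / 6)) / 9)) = 486 / 7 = 69.43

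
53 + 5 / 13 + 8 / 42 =14626 / 273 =53.58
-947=-947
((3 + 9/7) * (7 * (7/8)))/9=35/12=2.92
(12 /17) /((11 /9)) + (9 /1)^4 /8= 1227771 /1496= 820.70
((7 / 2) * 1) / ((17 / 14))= 49 / 17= 2.88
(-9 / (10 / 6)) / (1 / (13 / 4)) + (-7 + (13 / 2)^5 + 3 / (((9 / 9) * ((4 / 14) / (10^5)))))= 169852537 / 160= 1061578.36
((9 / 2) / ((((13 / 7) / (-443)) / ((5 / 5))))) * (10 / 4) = -139545 / 52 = -2683.56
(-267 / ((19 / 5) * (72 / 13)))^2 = 33466225 / 207936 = 160.94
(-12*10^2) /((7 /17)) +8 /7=-20392 /7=-2913.14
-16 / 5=-3.20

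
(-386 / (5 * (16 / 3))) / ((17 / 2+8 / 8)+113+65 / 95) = -11001 / 93620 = -0.12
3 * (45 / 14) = 135 / 14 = 9.64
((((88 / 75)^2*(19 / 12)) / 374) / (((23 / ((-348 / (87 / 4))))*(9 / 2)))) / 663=-53504 / 39371011875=-0.00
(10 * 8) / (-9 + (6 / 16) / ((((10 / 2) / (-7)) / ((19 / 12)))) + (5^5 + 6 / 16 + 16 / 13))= 166400 / 6482891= 0.03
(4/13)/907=4/11791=0.00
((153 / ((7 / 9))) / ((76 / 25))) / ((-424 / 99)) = -15.11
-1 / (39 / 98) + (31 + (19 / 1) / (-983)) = 1091372 / 38337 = 28.47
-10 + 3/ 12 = -39/ 4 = -9.75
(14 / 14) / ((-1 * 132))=-1 / 132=-0.01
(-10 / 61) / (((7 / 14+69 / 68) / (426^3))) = -52569967680 / 6283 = -8367016.98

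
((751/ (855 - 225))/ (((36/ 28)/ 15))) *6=751/ 9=83.44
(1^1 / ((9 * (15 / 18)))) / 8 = 1 / 60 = 0.02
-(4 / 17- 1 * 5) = 81 / 17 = 4.76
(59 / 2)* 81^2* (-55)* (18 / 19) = -191614005 / 19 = -10084947.63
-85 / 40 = -2.12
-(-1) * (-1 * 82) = -82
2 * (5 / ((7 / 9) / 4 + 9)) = 360 / 331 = 1.09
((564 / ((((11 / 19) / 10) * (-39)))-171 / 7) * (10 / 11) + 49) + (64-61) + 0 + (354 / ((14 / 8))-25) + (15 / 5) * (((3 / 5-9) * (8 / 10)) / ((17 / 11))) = -154657609 / 4679675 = -33.05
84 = 84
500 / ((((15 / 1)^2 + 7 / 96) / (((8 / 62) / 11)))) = 0.03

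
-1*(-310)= 310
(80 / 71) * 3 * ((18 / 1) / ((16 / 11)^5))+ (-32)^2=2404106557 / 2326528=1033.35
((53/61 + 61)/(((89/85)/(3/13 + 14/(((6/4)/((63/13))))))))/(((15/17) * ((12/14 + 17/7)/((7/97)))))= 10528391958/157457287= 66.87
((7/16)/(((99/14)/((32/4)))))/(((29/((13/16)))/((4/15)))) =637/172260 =0.00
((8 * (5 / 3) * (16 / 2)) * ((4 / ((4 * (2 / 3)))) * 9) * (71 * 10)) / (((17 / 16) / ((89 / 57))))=485299200 / 323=1502474.30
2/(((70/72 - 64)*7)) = -72/15883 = -0.00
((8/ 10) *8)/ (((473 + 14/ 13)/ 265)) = 22048/ 6163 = 3.58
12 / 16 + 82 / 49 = 475 / 196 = 2.42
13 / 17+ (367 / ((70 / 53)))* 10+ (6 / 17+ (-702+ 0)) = 247262 / 119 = 2077.83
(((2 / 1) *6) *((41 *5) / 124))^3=232608375 / 29791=7808.01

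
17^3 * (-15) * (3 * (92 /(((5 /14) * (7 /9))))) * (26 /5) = -1903807152 /5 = -380761430.40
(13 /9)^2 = 169 /81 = 2.09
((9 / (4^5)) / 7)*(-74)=-333 / 3584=-0.09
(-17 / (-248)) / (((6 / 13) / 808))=22321 / 186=120.01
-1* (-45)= 45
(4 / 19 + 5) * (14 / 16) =693 / 152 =4.56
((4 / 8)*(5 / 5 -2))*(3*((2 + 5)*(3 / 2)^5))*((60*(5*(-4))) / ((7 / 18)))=492075 / 2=246037.50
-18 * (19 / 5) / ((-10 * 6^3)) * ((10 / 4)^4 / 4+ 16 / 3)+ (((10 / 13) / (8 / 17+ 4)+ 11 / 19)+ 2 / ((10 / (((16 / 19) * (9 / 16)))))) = 37670287 / 28454400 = 1.32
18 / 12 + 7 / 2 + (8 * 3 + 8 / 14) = 207 / 7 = 29.57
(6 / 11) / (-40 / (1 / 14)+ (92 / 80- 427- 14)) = -120 / 219967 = -0.00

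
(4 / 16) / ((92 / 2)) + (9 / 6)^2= 415 / 184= 2.26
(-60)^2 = 3600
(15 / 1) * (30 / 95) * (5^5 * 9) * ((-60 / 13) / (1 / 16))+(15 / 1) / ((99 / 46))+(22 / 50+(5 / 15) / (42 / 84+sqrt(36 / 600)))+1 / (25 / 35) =-668249342018 / 67925 - 10 * sqrt(6) / 57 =-9838047.42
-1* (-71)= 71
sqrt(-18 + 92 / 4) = 2.24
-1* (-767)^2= -588289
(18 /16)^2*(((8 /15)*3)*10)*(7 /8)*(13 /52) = 567 /128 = 4.43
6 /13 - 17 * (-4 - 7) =2437 /13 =187.46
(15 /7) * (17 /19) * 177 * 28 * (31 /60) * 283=26397957 /19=1389366.16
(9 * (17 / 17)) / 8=9 / 8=1.12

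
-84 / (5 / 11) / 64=-231 / 80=-2.89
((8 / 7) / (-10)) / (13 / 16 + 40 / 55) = -704 / 9485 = -0.07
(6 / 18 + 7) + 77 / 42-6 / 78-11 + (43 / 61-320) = -1528295 / 4758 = -321.21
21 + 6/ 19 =405/ 19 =21.32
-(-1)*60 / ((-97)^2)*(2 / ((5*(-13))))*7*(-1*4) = 672 / 122317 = 0.01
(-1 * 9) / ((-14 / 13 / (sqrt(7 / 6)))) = 9.03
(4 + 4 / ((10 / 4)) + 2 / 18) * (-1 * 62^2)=-987908 / 45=-21953.51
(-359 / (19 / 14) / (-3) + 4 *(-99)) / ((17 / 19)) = -17546 / 51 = -344.04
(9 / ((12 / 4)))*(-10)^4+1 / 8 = 240001 / 8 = 30000.12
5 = 5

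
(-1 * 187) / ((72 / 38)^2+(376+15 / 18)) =-405042 / 823997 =-0.49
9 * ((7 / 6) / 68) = 21 / 136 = 0.15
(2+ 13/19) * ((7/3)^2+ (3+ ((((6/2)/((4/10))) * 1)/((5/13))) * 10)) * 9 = 93381/19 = 4914.79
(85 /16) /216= 0.02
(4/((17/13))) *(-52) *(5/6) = -6760/51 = -132.55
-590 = -590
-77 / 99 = -0.78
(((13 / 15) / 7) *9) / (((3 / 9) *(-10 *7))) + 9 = 21933 / 2450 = 8.95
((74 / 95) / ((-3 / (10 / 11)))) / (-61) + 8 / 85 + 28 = 91346416 / 3250995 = 28.10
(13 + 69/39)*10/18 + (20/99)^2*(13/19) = 19930960/2420847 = 8.23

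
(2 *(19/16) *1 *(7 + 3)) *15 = 1425/4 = 356.25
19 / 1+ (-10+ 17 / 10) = 107 / 10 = 10.70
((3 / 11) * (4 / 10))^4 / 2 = 648 / 9150625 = 0.00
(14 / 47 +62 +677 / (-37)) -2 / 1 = 42.00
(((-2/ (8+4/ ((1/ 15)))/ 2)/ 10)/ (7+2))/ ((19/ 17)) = -1/ 6840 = -0.00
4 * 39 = 156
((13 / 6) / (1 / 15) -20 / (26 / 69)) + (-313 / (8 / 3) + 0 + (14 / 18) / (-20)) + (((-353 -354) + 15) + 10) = -3837557 / 4680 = -819.99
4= 4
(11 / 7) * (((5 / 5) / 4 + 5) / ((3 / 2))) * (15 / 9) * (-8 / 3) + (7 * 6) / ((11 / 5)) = -530 / 99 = -5.35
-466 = -466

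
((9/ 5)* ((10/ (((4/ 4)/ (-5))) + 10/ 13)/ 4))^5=-1981355655168/ 371293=-5336366.85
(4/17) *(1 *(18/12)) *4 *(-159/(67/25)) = -95400/1139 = -83.76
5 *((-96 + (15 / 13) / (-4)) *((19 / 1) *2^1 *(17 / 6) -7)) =-1260095 / 26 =-48465.19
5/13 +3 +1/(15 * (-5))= 3287/975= 3.37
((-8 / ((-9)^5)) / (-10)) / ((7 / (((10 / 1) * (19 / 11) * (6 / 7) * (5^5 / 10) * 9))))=-95000 / 1178793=-0.08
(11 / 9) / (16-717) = -11 / 6309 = -0.00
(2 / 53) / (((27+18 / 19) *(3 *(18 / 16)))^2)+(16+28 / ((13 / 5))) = 3791156851340 / 141623653041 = 26.77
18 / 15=1.20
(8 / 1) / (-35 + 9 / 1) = -0.31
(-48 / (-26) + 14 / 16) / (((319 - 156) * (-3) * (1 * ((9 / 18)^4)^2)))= -9056 / 6357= -1.42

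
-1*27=-27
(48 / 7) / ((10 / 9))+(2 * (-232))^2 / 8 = 942136 / 35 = 26918.17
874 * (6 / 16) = 1311 / 4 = 327.75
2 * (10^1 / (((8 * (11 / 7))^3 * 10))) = 343 / 340736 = 0.00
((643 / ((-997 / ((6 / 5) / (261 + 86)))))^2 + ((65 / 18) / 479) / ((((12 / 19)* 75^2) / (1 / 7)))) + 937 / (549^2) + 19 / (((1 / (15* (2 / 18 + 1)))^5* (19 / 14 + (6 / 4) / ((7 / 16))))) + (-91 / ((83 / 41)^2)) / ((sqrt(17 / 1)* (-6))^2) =538412937664828862618359704544804301 / 105454449263983907517854067000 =5105644.58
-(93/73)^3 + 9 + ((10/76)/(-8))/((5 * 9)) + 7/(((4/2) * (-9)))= 2321376917/354783504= 6.54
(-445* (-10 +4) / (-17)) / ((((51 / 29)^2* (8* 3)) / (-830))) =155311675 / 88434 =1756.24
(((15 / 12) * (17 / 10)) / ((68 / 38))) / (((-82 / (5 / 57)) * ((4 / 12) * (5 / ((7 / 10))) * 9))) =-7 / 118080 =-0.00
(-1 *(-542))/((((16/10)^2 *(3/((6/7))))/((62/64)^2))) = 6510775/114688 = 56.77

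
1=1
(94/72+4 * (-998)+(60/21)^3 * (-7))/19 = -7327585/33516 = -218.63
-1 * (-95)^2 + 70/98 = -63170/7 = -9024.29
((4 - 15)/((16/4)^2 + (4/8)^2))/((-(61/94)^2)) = 388784/241865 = 1.61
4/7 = 0.57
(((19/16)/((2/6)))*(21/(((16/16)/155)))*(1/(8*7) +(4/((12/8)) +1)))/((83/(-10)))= -27344325/5312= -5147.65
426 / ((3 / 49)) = 6958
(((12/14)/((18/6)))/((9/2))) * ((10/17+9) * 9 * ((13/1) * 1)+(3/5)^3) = 1059704/14875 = 71.24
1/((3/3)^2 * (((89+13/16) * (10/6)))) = 16/2395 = 0.01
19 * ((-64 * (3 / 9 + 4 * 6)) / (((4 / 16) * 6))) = -177536 / 9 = -19726.22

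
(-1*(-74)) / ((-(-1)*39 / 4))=296 / 39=7.59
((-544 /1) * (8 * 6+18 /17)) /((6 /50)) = -222400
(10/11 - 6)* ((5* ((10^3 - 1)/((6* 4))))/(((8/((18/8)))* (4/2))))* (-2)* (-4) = -104895/88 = -1191.99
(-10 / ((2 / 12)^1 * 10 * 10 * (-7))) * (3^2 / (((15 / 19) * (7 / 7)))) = 171 / 175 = 0.98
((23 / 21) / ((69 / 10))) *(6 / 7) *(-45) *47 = -287.76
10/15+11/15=7/5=1.40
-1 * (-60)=60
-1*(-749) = 749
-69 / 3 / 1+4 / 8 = -45 / 2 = -22.50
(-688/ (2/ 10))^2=11833600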